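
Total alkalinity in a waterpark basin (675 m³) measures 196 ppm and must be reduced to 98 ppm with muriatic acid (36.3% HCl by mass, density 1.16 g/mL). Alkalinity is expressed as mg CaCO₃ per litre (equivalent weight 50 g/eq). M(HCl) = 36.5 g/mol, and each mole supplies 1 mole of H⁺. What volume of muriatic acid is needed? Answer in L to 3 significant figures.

115 L

Volume: 675 m³ = 675,000 L.
Alkalinity to neutralize: (196 − 98) = 98 mg/L as CaCO₃ × 675,000 L = 66,150 g as CaCO₃.
Equivalents of H⁺ required: 66,150 ÷ 50 g/eq = 1323 eq = 1323 mol HCl.
Mass of HCl: 1323 × 36.5 = 48,290 g.
Mass of 36.3% solution: 48,290 / 0.363 = 133,000 g.
Volume: 133,000 g ÷ 1.16 g/mL = 114,700 mL.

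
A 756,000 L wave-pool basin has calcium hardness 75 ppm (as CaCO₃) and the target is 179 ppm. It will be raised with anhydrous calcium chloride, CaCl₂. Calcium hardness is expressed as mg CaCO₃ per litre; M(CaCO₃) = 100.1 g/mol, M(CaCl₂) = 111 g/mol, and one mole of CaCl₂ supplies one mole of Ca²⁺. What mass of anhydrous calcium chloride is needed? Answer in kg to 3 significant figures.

Hardness to add: (179 − 75) = 104 mg/L as CaCO₃ × 756,000 L = 78,620 g as CaCO₃.
Moles of Ca²⁺ (1 mol Ca²⁺ ≡ 1 mol CaCO₃): 78,620 / 100.1 g/mol = 785.5 mol.
Mass of CaCl₂: 785.5 × 111 = 87,190 g.

87.2 kg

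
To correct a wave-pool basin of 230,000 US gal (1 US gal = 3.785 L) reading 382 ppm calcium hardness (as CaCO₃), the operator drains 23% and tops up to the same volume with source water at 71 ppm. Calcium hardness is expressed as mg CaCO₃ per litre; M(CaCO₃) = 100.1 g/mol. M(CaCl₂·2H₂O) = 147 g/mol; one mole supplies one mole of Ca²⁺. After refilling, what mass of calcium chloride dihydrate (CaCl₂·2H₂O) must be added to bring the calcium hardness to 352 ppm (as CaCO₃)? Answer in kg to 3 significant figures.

Volume: 230,000 US gal × 3.785 L/gal = 870,550 L.
After draining 23% and refilling: 382 × 0.77 + 71 × 0.23 = 310.47 ppm.
Deficit to target: 352 − 310.47 = 41.53 mg/L.
As CaCO₃: 41.53 mg/L × 870,550 L = 36,150 g; ÷ 100.1 = 361.2 mol Ca²⁺.
Mass: 361.2 × 147 = 53,090 g.

53.1 kg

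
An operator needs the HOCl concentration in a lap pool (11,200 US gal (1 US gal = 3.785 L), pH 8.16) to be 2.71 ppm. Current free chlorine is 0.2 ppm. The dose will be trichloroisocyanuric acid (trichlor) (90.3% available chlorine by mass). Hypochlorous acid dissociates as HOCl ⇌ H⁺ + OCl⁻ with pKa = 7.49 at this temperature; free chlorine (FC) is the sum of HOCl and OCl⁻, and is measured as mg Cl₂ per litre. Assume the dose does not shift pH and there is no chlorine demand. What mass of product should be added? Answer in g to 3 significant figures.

713 g

Volume: 11,200 US gal × 3.785 L/gal = 42,392 L.
[OCl⁻]/[HOCl] = 10^(pH − pKa) = 10^(8.16 − 7.49) = 4.677; fraction as HOCl = 1/(1 + 4.677) = 0.1761.
Free chlorine required for 2.71 ppm HOCl: 2.71 / 0.1761 = 15.39 ppm.
FC to add: 15.39 − 0.2 = 15.19 mg/L as Cl₂.
Cl₂ equivalent: 15.19 mg/L × 42,392 L = 643.7 g.
Product at 90.3% available Cl: 643.7 / 0.903 = 712.9 g.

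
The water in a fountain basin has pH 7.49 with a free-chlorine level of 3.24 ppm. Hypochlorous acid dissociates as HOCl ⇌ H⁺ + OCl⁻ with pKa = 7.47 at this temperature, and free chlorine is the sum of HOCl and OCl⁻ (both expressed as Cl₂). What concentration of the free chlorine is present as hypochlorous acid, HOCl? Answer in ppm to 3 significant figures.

1.58 ppm

[OCl⁻]/[HOCl] = 10^(pH − pKa) = 10^(7.49 − 7.47) = 10^0.02 = 1.047.
Fraction as HOCl = 1 / (1 + 1.047) = 0.4885.
HOCl = 0.4885 × 3.24 ppm = 1.583 ppm.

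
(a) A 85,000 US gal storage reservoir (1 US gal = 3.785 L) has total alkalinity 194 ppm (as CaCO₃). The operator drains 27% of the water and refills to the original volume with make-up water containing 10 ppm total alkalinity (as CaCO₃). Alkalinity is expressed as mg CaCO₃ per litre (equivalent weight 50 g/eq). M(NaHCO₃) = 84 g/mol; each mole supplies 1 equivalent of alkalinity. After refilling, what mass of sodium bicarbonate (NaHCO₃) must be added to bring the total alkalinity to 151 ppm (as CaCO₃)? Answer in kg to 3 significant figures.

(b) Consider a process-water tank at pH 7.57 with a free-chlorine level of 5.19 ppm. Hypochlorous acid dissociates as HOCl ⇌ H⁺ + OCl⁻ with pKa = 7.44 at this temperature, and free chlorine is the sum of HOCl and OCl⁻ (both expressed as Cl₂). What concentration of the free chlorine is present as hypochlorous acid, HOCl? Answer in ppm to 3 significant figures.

(a) Volume: 85,000 US gal × 3.785 L/gal = 321,725 L.
(a) After draining 27% and refilling: 194 × 0.73 + 10 × 0.27 = 144.32 ppm.
(a) Deficit to target: 151 − 144.32 = 6.68 mg/L.
(a) As CaCO₃: 6.68 mg/L × 321,725 L = 2149 g; ÷ 50 g/eq ÷ 1 = 42.98 mol NaHCO₃.
(a) Mass: 42.98 × 84 = 3611 g.

(b) [OCl⁻]/[HOCl] = 10^(pH − pKa) = 10^(7.57 − 7.44) = 10^0.13 = 1.349.
(b) Fraction as HOCl = 1 / (1 + 1.349) = 0.4257.
(b) HOCl = 0.4257 × 5.19 ppm = 2.209 ppm.

(a) 3.61 kg; (b) 2.21 ppm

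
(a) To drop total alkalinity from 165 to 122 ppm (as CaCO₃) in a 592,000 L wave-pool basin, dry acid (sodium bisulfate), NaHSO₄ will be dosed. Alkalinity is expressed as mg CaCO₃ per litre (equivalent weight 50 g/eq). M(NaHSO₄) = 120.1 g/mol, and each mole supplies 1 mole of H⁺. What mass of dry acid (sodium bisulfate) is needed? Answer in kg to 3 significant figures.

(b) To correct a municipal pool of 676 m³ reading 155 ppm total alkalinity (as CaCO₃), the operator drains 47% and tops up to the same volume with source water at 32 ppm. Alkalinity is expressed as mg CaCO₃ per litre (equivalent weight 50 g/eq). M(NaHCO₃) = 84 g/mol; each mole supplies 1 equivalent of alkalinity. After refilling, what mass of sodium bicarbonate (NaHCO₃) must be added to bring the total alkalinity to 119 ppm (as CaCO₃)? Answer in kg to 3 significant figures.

(a) 61.1 kg; (b) 24.8 kg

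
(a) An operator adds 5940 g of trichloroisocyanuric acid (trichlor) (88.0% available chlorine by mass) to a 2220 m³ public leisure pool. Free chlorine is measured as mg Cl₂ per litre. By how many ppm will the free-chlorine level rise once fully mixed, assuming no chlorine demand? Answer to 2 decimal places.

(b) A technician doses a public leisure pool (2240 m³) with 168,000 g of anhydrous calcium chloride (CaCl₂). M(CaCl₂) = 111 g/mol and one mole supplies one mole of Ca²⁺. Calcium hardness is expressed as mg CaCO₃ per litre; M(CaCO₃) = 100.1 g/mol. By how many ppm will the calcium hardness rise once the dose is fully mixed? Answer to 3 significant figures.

(a) 2.35 ppm; (b) 67.6 ppm

(a) Volume: 2220 m³ = 2,220,000 L.
(a) Available chlorine delivered: 5940 g × 0.88 = 5227 g as Cl₂.
(a) Concentration rise: 5227 g / 2,220,000 L = 2.355 mg/L = 2.35 ppm.

(b) Volume: 2240 m³ = 2,240,000 L.
(b) Moles of Ca²⁺: 168,000 g ÷ 111 g/mol = 1514 mol.
(b) As CaCO₃: 1514 mol × 100.1 g/mol = 151,500 g.
(b) Rise: 151,500 g / 2,240,000 L × 1000 = 67.64 mg/L.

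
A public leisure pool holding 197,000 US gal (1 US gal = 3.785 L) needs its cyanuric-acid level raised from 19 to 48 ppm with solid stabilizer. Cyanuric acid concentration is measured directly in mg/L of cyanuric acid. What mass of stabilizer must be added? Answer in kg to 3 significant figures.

Volume: 197,000 US gal × 3.785 L/gal = 745,645 L.
CYA to add: (48 − 19) = 29 mg/L × 745,645 L = 21,620 g cyanuric acid.

21.6 kg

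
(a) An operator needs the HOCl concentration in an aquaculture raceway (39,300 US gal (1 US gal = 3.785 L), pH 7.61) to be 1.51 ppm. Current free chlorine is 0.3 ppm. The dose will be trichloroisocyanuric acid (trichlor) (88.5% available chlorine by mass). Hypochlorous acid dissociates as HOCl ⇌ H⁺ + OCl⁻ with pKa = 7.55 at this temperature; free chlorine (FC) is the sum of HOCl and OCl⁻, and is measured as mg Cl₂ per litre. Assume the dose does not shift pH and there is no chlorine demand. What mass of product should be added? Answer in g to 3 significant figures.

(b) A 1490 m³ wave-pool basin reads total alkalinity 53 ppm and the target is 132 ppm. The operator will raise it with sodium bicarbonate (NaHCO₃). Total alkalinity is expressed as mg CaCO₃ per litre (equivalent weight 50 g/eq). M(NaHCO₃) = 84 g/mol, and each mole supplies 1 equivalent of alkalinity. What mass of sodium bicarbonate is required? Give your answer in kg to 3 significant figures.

(a) 495 g; (b) 198 kg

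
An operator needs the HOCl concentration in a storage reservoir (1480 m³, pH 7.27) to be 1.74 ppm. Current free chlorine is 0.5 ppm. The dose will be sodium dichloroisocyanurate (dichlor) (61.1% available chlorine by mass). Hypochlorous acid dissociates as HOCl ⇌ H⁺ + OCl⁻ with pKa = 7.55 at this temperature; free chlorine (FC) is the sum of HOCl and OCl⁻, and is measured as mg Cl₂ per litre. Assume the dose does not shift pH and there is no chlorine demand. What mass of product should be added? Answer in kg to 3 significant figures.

5.22 kg

Volume: 1480 m³ = 1,480,000 L.
[OCl⁻]/[HOCl] = 10^(pH − pKa) = 10^(7.27 − 7.55) = 0.5248; fraction as HOCl = 1/(1 + 0.5248) = 0.6558.
Free chlorine required for 1.74 ppm HOCl: 1.74 / 0.6558 = 2.653 ppm.
FC to add: 2.653 − 0.5 = 2.153 mg/L as Cl₂.
Cl₂ equivalent: 2.153 mg/L × 1,480,000 L = 3187 g.
Product at 61.1% available Cl: 3187 / 0.611 = 5216 g.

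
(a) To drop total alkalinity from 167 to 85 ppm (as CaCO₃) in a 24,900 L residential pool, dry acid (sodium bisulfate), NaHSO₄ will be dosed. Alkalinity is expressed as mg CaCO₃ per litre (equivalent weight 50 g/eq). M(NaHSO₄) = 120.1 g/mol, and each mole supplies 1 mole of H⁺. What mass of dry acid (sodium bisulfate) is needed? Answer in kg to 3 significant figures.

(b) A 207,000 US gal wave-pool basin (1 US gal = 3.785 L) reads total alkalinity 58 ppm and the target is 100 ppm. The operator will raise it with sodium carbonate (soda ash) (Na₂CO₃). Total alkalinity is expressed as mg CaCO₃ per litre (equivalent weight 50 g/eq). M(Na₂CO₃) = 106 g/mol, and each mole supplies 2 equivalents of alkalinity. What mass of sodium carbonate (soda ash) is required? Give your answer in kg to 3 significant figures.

(a) Alkalinity to neutralize: (167 − 85) = 82 mg/L as CaCO₃ × 24,900 L = 2042 g as CaCO₃.
(a) Equivalents of H⁺ required: 2042 ÷ 50 g/eq = 40.84 eq = 40.84 mol NaHSO₄.
(a) Mass of NaHSO₄: 40.84 × 120.1 = 4904 g.

(b) Volume: 207,000 US gal × 3.785 L/gal = 783,495 L.
(b) Alkalinity to add: (100 − 58) = 42 mg/L as CaCO₃ × 783,495 L = 32,910 g as CaCO₃.
(b) Equivalents: 32,910 g ÷ 50 g/eq = 658.1 eq.
(b) Each mole of Na₂CO₃ supplies 2 eq, so 658.1 / 2 = 329.1 mol.
(b) Mass: 329.1 mol × 106 g/mol = 34,880 g.

(a) 4.90 kg; (b) 34.9 kg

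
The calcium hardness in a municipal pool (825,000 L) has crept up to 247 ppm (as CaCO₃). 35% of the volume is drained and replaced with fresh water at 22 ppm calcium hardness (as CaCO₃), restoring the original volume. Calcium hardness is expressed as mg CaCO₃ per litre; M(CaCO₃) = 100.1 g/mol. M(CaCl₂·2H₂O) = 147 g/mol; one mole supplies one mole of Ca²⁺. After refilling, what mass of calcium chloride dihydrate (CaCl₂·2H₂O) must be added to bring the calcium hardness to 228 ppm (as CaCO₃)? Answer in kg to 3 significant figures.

After draining 35% and refilling: 247 × 0.65 + 22 × 0.35 = 168.25 ppm.
Deficit to target: 228 − 168.25 = 59.75 mg/L.
As CaCO₃: 59.75 mg/L × 825,000 L = 49,290 g; ÷ 100.1 = 492.4 mol Ca²⁺.
Mass: 492.4 × 147 = 72,390 g.

72.4 kg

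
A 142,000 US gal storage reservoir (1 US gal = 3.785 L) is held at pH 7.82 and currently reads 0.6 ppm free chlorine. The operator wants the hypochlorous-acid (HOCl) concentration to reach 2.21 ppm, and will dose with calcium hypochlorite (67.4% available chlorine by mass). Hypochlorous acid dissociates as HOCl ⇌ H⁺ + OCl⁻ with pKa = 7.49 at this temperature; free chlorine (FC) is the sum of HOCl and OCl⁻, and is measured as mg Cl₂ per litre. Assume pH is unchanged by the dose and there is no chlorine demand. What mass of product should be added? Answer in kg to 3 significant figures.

5.05 kg

Volume: 142,000 US gal × 3.785 L/gal = 537,470 L.
[OCl⁻]/[HOCl] = 10^(pH − pKa) = 10^(7.82 − 7.49) = 2.138; fraction as HOCl = 1/(1 + 2.138) = 0.3187.
Free chlorine required for 2.21 ppm HOCl: 2.21 / 0.3187 = 6.935 ppm.
FC to add: 6.935 − 0.6 = 6.335 mg/L as Cl₂.
Cl₂ equivalent: 6.335 mg/L × 537,470 L = 3405 g.
Product at 67.4% available Cl: 3405 / 0.674 = 5052 g.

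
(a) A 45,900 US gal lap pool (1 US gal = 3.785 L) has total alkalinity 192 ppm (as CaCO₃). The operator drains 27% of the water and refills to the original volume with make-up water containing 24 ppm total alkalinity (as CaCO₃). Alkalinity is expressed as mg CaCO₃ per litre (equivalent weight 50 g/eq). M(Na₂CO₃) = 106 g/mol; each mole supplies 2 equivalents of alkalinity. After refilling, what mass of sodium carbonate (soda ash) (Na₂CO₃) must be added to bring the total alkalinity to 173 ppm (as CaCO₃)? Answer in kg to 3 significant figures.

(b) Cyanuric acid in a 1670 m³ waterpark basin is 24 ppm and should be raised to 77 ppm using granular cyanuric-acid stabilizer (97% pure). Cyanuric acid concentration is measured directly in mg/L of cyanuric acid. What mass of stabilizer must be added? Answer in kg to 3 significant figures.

(a) Volume: 45,900 US gal × 3.785 L/gal = 173,732 L.
(a) After draining 27% and refilling: 192 × 0.73 + 24 × 0.27 = 146.64 ppm.
(a) Deficit to target: 173 − 146.64 = 26.36 mg/L.
(a) As CaCO₃: 26.36 mg/L × 173,732 L = 4580 g; ÷ 50 g/eq ÷ 2 = 45.8 mol Na₂CO₃.
(a) Mass: 45.8 × 106 = 4854 g.

(b) Volume: 1670 m³ = 1,670,000 L.
(b) CYA to add: (77 − 24) = 53 mg/L × 1,670,000 L = 88,510 g cyanuric acid.
(b) At 97% purity: 88,510 / 0.97 = 91,250 g product.

(a) 4.85 kg; (b) 91.2 kg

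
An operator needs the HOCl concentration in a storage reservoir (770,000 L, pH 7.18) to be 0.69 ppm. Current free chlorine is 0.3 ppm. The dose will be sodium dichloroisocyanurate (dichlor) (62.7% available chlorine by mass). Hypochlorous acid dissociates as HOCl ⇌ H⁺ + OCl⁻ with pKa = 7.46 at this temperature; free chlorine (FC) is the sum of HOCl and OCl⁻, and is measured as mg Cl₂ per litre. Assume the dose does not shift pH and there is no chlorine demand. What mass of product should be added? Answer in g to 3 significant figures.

924 g

[OCl⁻]/[HOCl] = 10^(pH − pKa) = 10^(7.18 − 7.46) = 0.5248; fraction as HOCl = 1/(1 + 0.5248) = 0.6558.
Free chlorine required for 0.69 ppm HOCl: 0.69 / 0.6558 = 1.052 ppm.
FC to add: 1.052 − 0.3 = 0.7521 mg/L as Cl₂.
Cl₂ equivalent: 0.7521 mg/L × 770,000 L = 579.1 g.
Product at 62.7% available Cl: 579.1 / 0.627 = 923.7 g.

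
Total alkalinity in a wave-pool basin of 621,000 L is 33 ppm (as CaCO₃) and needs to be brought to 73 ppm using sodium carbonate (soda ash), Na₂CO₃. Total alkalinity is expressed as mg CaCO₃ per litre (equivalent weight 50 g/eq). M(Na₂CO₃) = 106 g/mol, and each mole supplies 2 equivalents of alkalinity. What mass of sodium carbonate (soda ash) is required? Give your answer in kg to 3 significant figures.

Alkalinity to add: (73 − 33) = 40 mg/L as CaCO₃ × 621,000 L = 24,840 g as CaCO₃.
Equivalents: 24,840 g ÷ 50 g/eq = 496.8 eq.
Each mole of Na₂CO₃ supplies 2 eq, so 496.8 / 2 = 248.4 mol.
Mass: 248.4 mol × 106 g/mol = 26,330 g.

26.3 kg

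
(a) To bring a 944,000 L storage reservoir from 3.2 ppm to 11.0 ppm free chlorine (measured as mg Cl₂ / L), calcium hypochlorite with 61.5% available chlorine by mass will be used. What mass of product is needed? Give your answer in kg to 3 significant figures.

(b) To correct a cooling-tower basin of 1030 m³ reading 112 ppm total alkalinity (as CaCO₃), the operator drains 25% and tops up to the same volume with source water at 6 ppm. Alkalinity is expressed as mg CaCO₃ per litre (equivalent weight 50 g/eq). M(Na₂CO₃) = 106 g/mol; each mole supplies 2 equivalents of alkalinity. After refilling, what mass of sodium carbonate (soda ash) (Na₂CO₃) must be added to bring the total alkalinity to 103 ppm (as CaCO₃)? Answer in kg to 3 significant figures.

(a) Chlorine deficit: 11.0 − 3.2 = 7.8 ppm = 7.8 mg/L as Cl₂.
(a) Cl₂ equivalent needed: 7.8 mg/L × 944,000 L = 7,363,000 mg = 7363 g.
(a) Product at 61.5% available chlorine: 7363 / 0.615 = 11,970 g.

(b) Volume: 1030 m³ = 1,030,000 L.
(b) After draining 25% and refilling: 112 × 0.75 + 6 × 0.25 = 85.5 ppm.
(b) Deficit to target: 103 − 85.5 = 17.5 mg/L.
(b) As CaCO₃: 17.5 mg/L × 1,030,000 L = 18,020 g; ÷ 50 g/eq ÷ 2 = 180.2 mol Na₂CO₃.
(b) Mass: 180.2 × 106 = 19,110 g.

(a) 12.0 kg; (b) 19.1 kg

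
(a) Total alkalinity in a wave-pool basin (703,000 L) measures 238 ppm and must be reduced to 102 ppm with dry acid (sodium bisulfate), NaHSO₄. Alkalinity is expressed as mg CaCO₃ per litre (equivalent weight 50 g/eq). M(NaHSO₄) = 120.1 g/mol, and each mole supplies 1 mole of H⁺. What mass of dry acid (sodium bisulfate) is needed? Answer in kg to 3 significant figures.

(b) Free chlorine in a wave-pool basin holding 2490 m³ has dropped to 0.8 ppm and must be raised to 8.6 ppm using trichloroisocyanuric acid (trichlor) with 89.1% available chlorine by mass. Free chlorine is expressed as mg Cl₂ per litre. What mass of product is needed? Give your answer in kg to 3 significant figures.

(a) 230 kg; (b) 21.8 kg

(a) Alkalinity to neutralize: (238 − 102) = 136 mg/L as CaCO₃ × 703,000 L = 95,610 g as CaCO₃.
(a) Equivalents of H⁺ required: 95,610 ÷ 50 g/eq = 1912 eq = 1912 mol NaHSO₄.
(a) Mass of NaHSO₄: 1912 × 120.1 = 229,700 g.

(b) Volume: 2490 m³ = 2,490,000 L.
(b) Chlorine deficit: 8.6 − 0.8 = 7.8 ppm = 7.8 mg/L as Cl₂.
(b) Cl₂ equivalent needed: 7.8 mg/L × 2,490,000 L = 19,420,000 mg = 19,420 g.
(b) Product at 89.1% available chlorine: 19,420 / 0.891 = 21,800 g.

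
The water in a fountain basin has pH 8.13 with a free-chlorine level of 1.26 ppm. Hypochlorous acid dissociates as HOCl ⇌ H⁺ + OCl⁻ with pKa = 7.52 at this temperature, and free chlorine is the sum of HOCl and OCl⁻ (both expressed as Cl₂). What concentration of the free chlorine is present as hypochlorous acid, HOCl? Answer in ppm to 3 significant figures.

0.248 ppm

[OCl⁻]/[HOCl] = 10^(pH − pKa) = 10^(8.13 − 7.52) = 10^0.61 = 4.074.
Fraction as HOCl = 1 / (1 + 4.074) = 0.1971.
HOCl = 0.1971 × 1.26 ppm = 0.2483 ppm.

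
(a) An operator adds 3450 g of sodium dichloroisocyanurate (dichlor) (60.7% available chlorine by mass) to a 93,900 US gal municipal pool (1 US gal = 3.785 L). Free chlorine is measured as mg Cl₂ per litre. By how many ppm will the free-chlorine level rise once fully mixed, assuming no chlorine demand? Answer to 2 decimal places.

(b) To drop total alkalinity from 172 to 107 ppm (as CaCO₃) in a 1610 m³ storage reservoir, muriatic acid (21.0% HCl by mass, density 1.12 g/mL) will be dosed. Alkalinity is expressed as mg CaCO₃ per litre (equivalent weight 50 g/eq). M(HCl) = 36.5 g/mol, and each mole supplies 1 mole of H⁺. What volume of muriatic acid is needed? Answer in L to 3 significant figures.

(a) 5.89 ppm; (b) 325 L

(a) Volume: 93,900 US gal × 3.785 L/gal = 355,412 L.
(a) Available chlorine delivered: 3450 g × 0.607 = 2094 g as Cl₂.
(a) Concentration rise: 2094 g / 355,412 L = 5.892 mg/L = 5.89 ppm.

(b) Volume: 1610 m³ = 1,610,000 L.
(b) Alkalinity to neutralize: (172 − 107) = 65 mg/L as CaCO₃ × 1,610,000 L = 104,600 g as CaCO₃.
(b) Equivalents of H⁺ required: 104,600 ÷ 50 g/eq = 2093 eq = 2093 mol HCl.
(b) Mass of HCl: 2093 × 36.5 = 76,390 g.
(b) Mass of 21.0% solution: 76,390 / 0.21 = 363,800 g.
(b) Volume: 363,800 g ÷ 1.12 g/mL = 324,800 mL.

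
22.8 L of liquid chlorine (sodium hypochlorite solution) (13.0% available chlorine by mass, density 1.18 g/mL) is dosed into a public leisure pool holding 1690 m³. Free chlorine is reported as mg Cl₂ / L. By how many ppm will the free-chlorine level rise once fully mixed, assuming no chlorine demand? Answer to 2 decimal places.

2.07 ppm

Volume: 1690 m³ = 1,690,000 L.
Mass of solution: 22.8 L × 1000 mL/L × 1.18 g/mL = 26,900 g.
Available chlorine delivered: 26,900 g × 0.13 = 3498 g as Cl₂.
Concentration rise: 3498 g / 1,690,000 L = 2.07 mg/L = 2.07 ppm.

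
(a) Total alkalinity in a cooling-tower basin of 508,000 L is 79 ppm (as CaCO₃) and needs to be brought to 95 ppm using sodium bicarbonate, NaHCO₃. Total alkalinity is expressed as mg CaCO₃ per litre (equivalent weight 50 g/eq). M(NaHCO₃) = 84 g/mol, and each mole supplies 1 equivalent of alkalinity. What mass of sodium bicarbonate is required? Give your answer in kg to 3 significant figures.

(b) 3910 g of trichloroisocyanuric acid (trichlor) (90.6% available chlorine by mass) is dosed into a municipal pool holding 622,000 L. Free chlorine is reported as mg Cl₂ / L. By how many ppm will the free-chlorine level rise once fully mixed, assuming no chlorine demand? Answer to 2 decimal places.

(a) 13.7 kg; (b) 5.70 ppm

(a) Alkalinity to add: (95 − 79) = 16 mg/L as CaCO₃ × 508,000 L = 8128 g as CaCO₃.
(a) Equivalents: 8128 g ÷ 50 g/eq = 162.6 eq.
(a) NaHCO₃ supplies 1 eq per mole → 162.6 mol.
(a) Mass: 162.6 mol × 84 g/mol = 13,660 g.

(b) Available chlorine delivered: 3910 g × 0.906 = 3542 g as Cl₂.
(b) Concentration rise: 3542 g / 622,000 L = 5.695 mg/L = 5.70 ppm.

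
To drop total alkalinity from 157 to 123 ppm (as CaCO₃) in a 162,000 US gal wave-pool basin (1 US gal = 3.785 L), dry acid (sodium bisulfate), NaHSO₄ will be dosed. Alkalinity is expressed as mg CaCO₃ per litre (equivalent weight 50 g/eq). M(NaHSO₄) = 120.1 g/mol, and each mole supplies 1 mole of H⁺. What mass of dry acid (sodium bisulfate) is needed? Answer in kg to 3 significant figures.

50.1 kg

Volume: 162,000 US gal × 3.785 L/gal = 613,170 L.
Alkalinity to neutralize: (157 − 123) = 34 mg/L as CaCO₃ × 613,170 L = 20,850 g as CaCO₃.
Equivalents of H⁺ required: 20,850 ÷ 50 g/eq = 417 eq = 417 mol NaHSO₄.
Mass of NaHSO₄: 417 × 120.1 = 50,080 g.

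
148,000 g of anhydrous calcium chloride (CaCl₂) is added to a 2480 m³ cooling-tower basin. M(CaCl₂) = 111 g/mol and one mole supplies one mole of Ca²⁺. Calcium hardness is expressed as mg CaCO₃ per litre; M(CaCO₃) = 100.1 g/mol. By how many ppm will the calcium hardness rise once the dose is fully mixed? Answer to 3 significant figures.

53.8 ppm

Volume: 2480 m³ = 2,480,000 L.
Moles of Ca²⁺: 148,000 g ÷ 111 g/mol = 1333 mol.
As CaCO₃: 1333 mol × 100.1 g/mol = 133,500 g.
Rise: 133,500 g / 2,480,000 L × 1000 = 53.82 mg/L.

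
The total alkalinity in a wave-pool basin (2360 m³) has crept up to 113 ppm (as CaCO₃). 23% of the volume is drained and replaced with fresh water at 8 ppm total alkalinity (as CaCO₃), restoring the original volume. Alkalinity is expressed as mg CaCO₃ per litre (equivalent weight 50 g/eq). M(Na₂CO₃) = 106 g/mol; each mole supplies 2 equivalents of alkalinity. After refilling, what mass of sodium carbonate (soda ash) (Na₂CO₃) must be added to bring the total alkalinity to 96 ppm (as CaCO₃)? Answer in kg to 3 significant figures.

17.9 kg

Volume: 2360 m³ = 2,360,000 L.
After draining 23% and refilling: 113 × 0.77 + 8 × 0.23 = 88.85 ppm.
Deficit to target: 96 − 88.85 = 7.15 mg/L.
As CaCO₃: 7.15 mg/L × 2,360,000 L = 16,870 g; ÷ 50 g/eq ÷ 2 = 168.7 mol Na₂CO₃.
Mass: 168.7 × 106 = 17,890 g.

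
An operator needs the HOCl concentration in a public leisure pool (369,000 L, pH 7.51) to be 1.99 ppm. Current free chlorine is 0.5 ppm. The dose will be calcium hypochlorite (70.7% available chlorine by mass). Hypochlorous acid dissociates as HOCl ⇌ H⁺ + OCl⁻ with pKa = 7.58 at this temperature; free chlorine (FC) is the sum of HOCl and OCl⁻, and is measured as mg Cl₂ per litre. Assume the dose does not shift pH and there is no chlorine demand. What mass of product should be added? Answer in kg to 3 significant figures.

1.66 kg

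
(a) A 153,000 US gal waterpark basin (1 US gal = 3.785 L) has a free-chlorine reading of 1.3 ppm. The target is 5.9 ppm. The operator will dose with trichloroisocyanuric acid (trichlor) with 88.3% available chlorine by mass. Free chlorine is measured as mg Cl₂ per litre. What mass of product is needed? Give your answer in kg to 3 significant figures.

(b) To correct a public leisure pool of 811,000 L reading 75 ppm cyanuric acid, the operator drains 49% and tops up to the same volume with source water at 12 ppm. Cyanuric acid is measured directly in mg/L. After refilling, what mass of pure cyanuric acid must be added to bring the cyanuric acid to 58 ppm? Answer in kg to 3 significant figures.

(a) Volume: 153,000 US gal × 3.785 L/gal = 579,105 L.
(a) Chlorine deficit: 5.9 − 1.3 = 4.6 ppm = 4.6 mg/L as Cl₂.
(a) Cl₂ equivalent needed: 4.6 mg/L × 579,105 L = 2,664,000 mg = 2664 g.
(a) Product at 88.3% available chlorine: 2664 / 0.883 = 3017 g.

(b) After draining 49% and refilling: 75 × 0.51 + 12 × 0.49 = 44.13 ppm.
(b) Deficit to target: 58 − 44.13 = 13.87 mg/L.
(b) Mass: 13.87 mg/L × 811,000 L = 11,250 g cyanuric acid.

(a) 3.02 kg; (b) 11.2 kg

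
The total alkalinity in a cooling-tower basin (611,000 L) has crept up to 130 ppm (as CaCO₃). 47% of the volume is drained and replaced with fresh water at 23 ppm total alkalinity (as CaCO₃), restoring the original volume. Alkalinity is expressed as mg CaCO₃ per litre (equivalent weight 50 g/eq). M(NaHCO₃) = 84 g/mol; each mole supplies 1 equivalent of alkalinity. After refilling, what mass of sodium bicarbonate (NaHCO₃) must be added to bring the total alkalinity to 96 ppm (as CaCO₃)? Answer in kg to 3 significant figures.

After draining 47% and refilling: 130 × 0.53 + 23 × 0.47 = 79.71 ppm.
Deficit to target: 96 − 79.71 = 16.29 mg/L.
As CaCO₃: 16.29 mg/L × 611,000 L = 9953 g; ÷ 50 g/eq ÷ 1 = 199.1 mol NaHCO₃.
Mass: 199.1 × 84 = 16,720 g.

16.7 kg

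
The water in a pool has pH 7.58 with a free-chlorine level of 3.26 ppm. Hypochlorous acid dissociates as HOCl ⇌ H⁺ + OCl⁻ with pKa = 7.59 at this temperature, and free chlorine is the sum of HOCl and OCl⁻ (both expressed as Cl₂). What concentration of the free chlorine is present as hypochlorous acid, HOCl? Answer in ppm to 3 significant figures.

[OCl⁻]/[HOCl] = 10^(pH − pKa) = 10^(7.58 − 7.59) = 10^-0.01 = 0.9772.
Fraction as HOCl = 1 / (1 + 0.9772) = 0.5058.
HOCl = 0.5058 × 3.26 ppm = 1.649 ppm.

1.65 ppm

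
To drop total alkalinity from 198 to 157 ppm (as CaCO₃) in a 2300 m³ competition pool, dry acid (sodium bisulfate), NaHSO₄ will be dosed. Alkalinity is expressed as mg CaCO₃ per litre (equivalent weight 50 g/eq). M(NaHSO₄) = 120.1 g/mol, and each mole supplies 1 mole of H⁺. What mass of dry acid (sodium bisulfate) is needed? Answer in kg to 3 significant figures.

Volume: 2300 m³ = 2,300,000 L.
Alkalinity to neutralize: (198 − 157) = 41 mg/L as CaCO₃ × 2,300,000 L = 94,300 g as CaCO₃.
Equivalents of H⁺ required: 94,300 ÷ 50 g/eq = 1886 eq = 1886 mol NaHSO₄.
Mass of NaHSO₄: 1886 × 120.1 = 226,500 g.

227 kg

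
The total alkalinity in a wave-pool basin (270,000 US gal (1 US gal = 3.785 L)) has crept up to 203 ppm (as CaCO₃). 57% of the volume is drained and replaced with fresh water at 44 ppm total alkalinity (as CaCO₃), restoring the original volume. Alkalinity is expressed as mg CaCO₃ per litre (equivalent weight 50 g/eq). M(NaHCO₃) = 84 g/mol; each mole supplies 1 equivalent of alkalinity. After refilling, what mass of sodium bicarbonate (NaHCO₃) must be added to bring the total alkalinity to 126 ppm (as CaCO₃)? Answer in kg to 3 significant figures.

23.4 kg

Volume: 270,000 US gal × 3.785 L/gal = 1,021,950 L.
After draining 57% and refilling: 203 × 0.43 + 44 × 0.57 = 112.37 ppm.
Deficit to target: 126 − 112.37 = 13.63 mg/L.
As CaCO₃: 13.63 mg/L × 1,021,950 L = 13,930 g; ÷ 50 g/eq ÷ 1 = 278.6 mol NaHCO₃.
Mass: 278.6 × 84 = 23,400 g.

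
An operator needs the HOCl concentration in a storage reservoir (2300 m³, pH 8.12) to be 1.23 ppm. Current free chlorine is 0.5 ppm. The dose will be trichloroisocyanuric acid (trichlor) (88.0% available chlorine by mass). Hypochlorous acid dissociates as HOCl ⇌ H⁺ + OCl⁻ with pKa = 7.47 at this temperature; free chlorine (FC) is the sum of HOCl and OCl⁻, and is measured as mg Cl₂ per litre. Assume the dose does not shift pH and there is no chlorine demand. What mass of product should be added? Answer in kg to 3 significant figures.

16.3 kg

Volume: 2300 m³ = 2,300,000 L.
[OCl⁻]/[HOCl] = 10^(pH − pKa) = 10^(8.12 − 7.47) = 4.467; fraction as HOCl = 1/(1 + 4.467) = 0.1829.
Free chlorine required for 1.23 ppm HOCl: 1.23 / 0.1829 = 6.724 ppm.
FC to add: 6.724 − 0.5 = 6.224 mg/L as Cl₂.
Cl₂ equivalent: 6.224 mg/L × 2,300,000 L = 14,320 g.
Product at 88.0% available Cl: 14,320 / 0.88 = 16,270 g.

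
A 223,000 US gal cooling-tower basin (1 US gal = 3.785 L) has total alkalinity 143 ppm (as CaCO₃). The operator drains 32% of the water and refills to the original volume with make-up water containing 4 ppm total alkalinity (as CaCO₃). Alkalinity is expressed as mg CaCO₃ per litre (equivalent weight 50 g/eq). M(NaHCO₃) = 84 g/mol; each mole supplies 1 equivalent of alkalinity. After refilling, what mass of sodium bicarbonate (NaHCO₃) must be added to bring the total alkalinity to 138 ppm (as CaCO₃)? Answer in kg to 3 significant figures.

56.0 kg

Volume: 223,000 US gal × 3.785 L/gal = 844,055 L.
After draining 32% and refilling: 143 × 0.68 + 4 × 0.32 = 98.52 ppm.
Deficit to target: 138 − 98.52 = 39.48 mg/L.
As CaCO₃: 39.48 mg/L × 844,055 L = 33,320 g; ÷ 50 g/eq ÷ 1 = 666.5 mol NaHCO₃.
Mass: 666.5 × 84 = 55,980 g.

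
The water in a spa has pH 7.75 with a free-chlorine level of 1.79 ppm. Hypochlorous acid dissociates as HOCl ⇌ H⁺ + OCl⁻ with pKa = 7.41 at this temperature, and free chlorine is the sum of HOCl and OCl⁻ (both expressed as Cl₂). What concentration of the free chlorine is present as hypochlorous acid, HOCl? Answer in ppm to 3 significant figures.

0.562 ppm

[OCl⁻]/[HOCl] = 10^(pH − pKa) = 10^(7.75 − 7.41) = 10^0.34 = 2.188.
Fraction as HOCl = 1 / (1 + 2.188) = 0.3137.
HOCl = 0.3137 × 1.79 ppm = 0.5615 ppm.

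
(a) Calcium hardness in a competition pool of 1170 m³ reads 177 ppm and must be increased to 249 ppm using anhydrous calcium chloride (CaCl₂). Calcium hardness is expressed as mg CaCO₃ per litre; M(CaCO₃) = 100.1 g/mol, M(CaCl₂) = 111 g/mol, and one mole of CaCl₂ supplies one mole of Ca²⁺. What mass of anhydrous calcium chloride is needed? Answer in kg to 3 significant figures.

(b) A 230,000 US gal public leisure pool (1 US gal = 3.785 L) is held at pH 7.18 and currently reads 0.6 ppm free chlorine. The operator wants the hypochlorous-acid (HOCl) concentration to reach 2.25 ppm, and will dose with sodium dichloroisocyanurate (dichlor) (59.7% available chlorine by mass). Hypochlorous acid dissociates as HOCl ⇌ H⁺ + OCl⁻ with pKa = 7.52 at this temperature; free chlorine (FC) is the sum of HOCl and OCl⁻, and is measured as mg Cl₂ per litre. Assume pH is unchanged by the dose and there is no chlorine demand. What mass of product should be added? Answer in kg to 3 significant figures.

(a) Volume: 1170 m³ = 1,170,000 L.
(a) Hardness to add: (249 − 177) = 72 mg/L as CaCO₃ × 1,170,000 L = 84,240 g as CaCO₃.
(a) Moles of Ca²⁺ (1 mol Ca²⁺ ≡ 1 mol CaCO₃): 84,240 / 100.1 g/mol = 841.6 mol.
(a) Mass of CaCl₂: 841.6 × 111 = 93,410 g.

(b) Volume: 230,000 US gal × 3.785 L/gal = 870,550 L.
(b) [OCl⁻]/[HOCl] = 10^(pH − pKa) = 10^(7.18 − 7.52) = 0.4571; fraction as HOCl = 1/(1 + 0.4571) = 0.6863.
(b) Free chlorine required for 2.25 ppm HOCl: 2.25 / 0.6863 = 3.278 ppm.
(b) FC to add: 3.278 − 0.6 = 2.678 mg/L as Cl₂.
(b) Cl₂ equivalent: 2.678 mg/L × 870,550 L = 2332 g.
(b) Product at 59.7% available Cl: 2332 / 0.597 = 3906 g.

(a) 93.4 kg; (b) 3.91 kg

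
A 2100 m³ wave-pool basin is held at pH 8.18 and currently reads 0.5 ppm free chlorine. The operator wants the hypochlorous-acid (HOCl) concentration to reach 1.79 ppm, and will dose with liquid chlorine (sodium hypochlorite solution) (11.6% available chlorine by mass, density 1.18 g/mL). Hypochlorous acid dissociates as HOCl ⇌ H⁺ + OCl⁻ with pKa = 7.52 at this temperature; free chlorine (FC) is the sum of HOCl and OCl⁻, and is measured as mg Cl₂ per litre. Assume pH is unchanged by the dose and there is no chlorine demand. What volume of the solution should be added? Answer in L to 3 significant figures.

Volume: 2100 m³ = 2,100,000 L.
[OCl⁻]/[HOCl] = 10^(pH − pKa) = 10^(8.18 − 7.52) = 4.571; fraction as HOCl = 1/(1 + 4.571) = 0.1795.
Free chlorine required for 1.79 ppm HOCl: 1.79 / 0.1795 = 9.972 ppm.
FC to add: 9.972 − 0.5 = 9.472 mg/L as Cl₂.
Cl₂ equivalent: 9.472 mg/L × 2,100,000 L = 19,890 g.
Product at 11.6% available Cl: 19,890 / 0.116 = 171,500 g.
Volume: 171,500 g ÷ 1.18 g/mL = 145,300 mL.

145 L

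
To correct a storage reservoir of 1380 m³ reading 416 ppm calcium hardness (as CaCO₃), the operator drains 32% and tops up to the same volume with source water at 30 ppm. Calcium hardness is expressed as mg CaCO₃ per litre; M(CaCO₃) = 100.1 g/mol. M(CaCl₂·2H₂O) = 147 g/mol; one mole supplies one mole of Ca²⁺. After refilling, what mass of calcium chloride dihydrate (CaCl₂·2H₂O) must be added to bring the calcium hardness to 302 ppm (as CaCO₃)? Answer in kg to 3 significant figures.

Volume: 1380 m³ = 1,380,000 L.
After draining 32% and refilling: 416 × 0.68 + 30 × 0.32 = 292.48 ppm.
Deficit to target: 302 − 292.48 = 9.52 mg/L.
As CaCO₃: 9.52 mg/L × 1,380,000 L = 13,140 g; ÷ 100.1 = 131.2 mol Ca²⁺.
Mass: 131.2 × 147 = 19,290 g.

19.3 kg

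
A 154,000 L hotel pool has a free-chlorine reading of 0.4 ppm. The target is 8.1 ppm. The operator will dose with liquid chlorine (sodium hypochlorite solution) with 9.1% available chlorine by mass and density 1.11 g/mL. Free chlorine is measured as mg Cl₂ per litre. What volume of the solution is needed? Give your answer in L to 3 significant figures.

11.7 L

Chlorine deficit: 8.1 − 0.4 = 7.7 ppm = 7.7 mg/L as Cl₂.
Cl₂ equivalent needed: 7.7 mg/L × 154,000 L = 1,186,000 mg = 1186 g.
Product at 9.1% available chlorine: 1186 / 0.091 = 13,030 g.
Volume at density 1.11 g/mL: 13,030 g ÷ 1.11 g/mL = 11,740 mL.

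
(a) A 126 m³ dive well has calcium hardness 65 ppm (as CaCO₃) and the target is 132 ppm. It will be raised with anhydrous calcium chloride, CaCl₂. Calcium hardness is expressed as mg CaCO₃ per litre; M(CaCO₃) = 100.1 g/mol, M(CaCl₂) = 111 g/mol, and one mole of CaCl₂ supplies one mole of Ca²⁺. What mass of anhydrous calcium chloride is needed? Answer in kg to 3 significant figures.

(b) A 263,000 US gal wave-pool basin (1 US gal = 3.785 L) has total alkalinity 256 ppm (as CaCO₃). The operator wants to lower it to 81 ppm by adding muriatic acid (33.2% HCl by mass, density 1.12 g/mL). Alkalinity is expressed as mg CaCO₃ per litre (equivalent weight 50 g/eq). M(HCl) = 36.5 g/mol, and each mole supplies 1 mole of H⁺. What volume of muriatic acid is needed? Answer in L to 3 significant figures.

(a) 9.36 kg; (b) 342 L

(a) Volume: 126 m³ = 126,000 L.
(a) Hardness to add: (132 − 65) = 67 mg/L as CaCO₃ × 126,000 L = 8442 g as CaCO₃.
(a) Moles of Ca²⁺ (1 mol Ca²⁺ ≡ 1 mol CaCO₃): 8442 / 100.1 g/mol = 84.34 mol.
(a) Mass of CaCl₂: 84.34 × 111 = 9361 g.

(b) Volume: 263,000 US gal × 3.785 L/gal = 995,455 L.
(b) Alkalinity to neutralize: (256 − 81) = 175 mg/L as CaCO₃ × 995,455 L = 174,200 g as CaCO₃.
(b) Equivalents of H⁺ required: 174,200 ÷ 50 g/eq = 3484 eq = 3484 mol HCl.
(b) Mass of HCl: 3484 × 36.5 = 127,200 g.
(b) Mass of 33.2% solution: 127,200 / 0.332 = 383,000 g.
(b) Volume: 383,000 g ÷ 1.12 g/mL = 342,000 mL.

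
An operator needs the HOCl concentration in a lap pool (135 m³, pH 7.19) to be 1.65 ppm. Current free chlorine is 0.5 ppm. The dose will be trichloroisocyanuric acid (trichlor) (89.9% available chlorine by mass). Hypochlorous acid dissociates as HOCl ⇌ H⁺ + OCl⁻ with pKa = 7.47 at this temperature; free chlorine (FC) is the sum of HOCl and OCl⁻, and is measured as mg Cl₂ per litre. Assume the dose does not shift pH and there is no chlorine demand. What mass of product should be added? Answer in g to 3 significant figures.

303 g

Volume: 135 m³ = 135,000 L.
[OCl⁻]/[HOCl] = 10^(pH − pKa) = 10^(7.19 − 7.47) = 0.5248; fraction as HOCl = 1/(1 + 0.5248) = 0.6558.
Free chlorine required for 1.65 ppm HOCl: 1.65 / 0.6558 = 2.516 ppm.
FC to add: 2.516 − 0.5 = 2.016 mg/L as Cl₂.
Cl₂ equivalent: 2.016 mg/L × 135,000 L = 272.2 g.
Product at 89.9% available Cl: 272.2 / 0.899 = 302.7 g.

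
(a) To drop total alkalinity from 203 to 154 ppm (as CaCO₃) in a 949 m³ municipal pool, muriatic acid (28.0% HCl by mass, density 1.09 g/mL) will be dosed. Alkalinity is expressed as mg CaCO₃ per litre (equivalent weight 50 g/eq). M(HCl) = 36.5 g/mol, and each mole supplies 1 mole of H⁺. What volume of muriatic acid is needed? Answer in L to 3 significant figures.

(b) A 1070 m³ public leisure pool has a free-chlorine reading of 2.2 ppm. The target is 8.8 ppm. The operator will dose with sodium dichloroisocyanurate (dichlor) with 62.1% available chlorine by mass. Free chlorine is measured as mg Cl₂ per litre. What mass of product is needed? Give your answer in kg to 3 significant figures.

(a) 111 L; (b) 11.4 kg

(a) Volume: 949 m³ = 949,000 L.
(a) Alkalinity to neutralize: (203 − 154) = 49 mg/L as CaCO₃ × 949,000 L = 46,500 g as CaCO₃.
(a) Equivalents of H⁺ required: 46,500 ÷ 50 g/eq = 930 eq = 930 mol HCl.
(a) Mass of HCl: 930 × 36.5 = 33,950 g.
(a) Mass of 28.0% solution: 33,950 / 0.28 = 121,200 g.
(a) Volume: 121,200 g ÷ 1.09 g/mL = 111,200 mL.

(b) Volume: 1070 m³ = 1,070,000 L.
(b) Chlorine deficit: 8.8 − 2.2 = 6.6 ppm = 6.6 mg/L as Cl₂.
(b) Cl₂ equivalent needed: 6.6 mg/L × 1,070,000 L = 7,062,000 mg = 7062 g.
(b) Product at 62.1% available chlorine: 7062 / 0.621 = 11,370 g.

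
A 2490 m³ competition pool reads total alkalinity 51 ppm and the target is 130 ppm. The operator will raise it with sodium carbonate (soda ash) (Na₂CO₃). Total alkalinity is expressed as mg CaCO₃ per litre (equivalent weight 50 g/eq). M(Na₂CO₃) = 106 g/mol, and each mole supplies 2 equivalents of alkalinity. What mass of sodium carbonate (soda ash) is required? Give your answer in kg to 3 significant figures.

Volume: 2490 m³ = 2,490,000 L.
Alkalinity to add: (130 − 51) = 79 mg/L as CaCO₃ × 2,490,000 L = 196,700 g as CaCO₃.
Equivalents: 196,700 g ÷ 50 g/eq = 3934 eq.
Each mole of Na₂CO₃ supplies 2 eq, so 3934 / 2 = 1967 mol.
Mass: 1967 mol × 106 g/mol = 208,500 g.

209 kg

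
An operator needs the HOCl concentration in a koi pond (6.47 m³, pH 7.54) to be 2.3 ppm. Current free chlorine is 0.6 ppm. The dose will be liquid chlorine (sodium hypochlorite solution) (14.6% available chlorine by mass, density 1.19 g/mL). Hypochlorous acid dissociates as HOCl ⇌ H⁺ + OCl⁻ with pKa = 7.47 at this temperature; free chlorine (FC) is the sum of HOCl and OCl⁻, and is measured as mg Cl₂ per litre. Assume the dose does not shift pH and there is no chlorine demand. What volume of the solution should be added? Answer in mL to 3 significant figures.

164 mL

Volume: 6.47 m³ = 6,470 L.
[OCl⁻]/[HOCl] = 10^(pH − pKa) = 10^(7.54 − 7.47) = 1.175; fraction as HOCl = 1/(1 + 1.175) = 0.4598.
Free chlorine required for 2.3 ppm HOCl: 2.3 / 0.4598 = 5.002 ppm.
FC to add: 5.002 − 0.6 = 4.402 mg/L as Cl₂.
Cl₂ equivalent: 4.402 mg/L × 6,470 L = 28.48 g.
Product at 14.6% available Cl: 28.48 / 0.146 = 195.1 g.
Volume: 195.1 g ÷ 1.19 g/mL = 163.9 mL.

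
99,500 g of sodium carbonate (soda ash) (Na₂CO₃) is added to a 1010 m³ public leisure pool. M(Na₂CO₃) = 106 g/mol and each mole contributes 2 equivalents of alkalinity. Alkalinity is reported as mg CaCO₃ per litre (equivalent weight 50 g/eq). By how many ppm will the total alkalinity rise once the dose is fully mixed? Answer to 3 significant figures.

92.9 ppm

Volume: 1010 m³ = 1,010,000 L.
Moles of Na₂CO₃: 99,500 g ÷ 106 g/mol = 938.7 mol → 1877 eq of alkalinity.
As CaCO₃: 1877 eq × 50 g/eq = 93,870 g.
Rise: 93,870 g / 1,010,000 L × 1000 = 92.94 mg/L.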